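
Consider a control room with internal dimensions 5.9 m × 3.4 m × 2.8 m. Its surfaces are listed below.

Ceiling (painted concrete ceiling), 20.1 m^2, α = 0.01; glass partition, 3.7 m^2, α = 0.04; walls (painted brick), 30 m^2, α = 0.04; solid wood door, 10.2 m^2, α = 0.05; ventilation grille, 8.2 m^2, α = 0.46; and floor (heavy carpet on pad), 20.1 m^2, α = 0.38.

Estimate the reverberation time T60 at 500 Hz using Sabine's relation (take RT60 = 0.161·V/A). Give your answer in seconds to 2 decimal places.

A = Σ Sᵢαᵢ = 20.1*0.01 + 3.7*0.04 + 30*0.04 + 10.2*0.05 + 8.2*0.46 + 20.1*0.38 = 13.469 sabins.
V = 5.9·3.4·2.8 = 56.168 m³.
T = 0.161 V/A = 0.161·56.168/13.469 = 0.67 s.

0.67 s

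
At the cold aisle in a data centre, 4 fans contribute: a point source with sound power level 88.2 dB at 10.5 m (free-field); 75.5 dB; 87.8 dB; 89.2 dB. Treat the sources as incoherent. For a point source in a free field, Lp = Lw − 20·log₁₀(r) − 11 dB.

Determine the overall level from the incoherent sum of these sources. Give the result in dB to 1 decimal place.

Source at 10.5 m: Lp = 88.2 − 20·log₁₀(10.5) − 11 = 56.8 dB.
Sum in the linear (power) domain: Σ 10^(Lᵢ/10) = 10^(56.8/10) + 10^(75.5/10) + 10^(87.8/10) + 10^(89.2/10) = 1.47e+09.
L_total = 10·log₁₀(1.47e+09) = 91.7 dB.

91.7 dB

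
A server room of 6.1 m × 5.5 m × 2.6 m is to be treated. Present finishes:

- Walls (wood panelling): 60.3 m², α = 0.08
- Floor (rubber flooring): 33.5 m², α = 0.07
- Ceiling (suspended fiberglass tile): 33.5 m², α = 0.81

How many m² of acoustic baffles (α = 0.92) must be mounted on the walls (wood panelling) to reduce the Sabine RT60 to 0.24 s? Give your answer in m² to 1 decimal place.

28.8

A₁ = Σ Sᵢαᵢ = 60.3·0.08 + 33.5·0.07 + 33.5·0.81 = 34.304 sabins.
V = 87.23 m³. Target absorption A₂ = 0.161 × 87.23 / 0.24 = 58.517 sabins.
Absorption to add: 58.517 − 34.304 = 24.213 sabins.
Net gain per m²: Δα = 0.92 − 0.08 = 0.84.
Area = ΔA/Δα = 24.213/0.84 = 28.8 m².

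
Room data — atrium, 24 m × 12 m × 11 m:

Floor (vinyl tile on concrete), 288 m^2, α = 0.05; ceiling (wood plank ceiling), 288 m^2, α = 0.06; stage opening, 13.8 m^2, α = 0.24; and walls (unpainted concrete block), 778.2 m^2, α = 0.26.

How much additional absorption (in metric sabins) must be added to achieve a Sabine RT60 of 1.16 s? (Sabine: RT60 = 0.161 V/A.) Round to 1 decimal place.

202.4 sabins

Total absorption A₁ = 288·0.05 + 288·0.06 + 13.8·0.24 + 778.2·0.26
  = 14.400 + 17.280 + 3.312 + 202.332 = 237.324 m^2 sabins.
For T = 1.16 s, need A₂ = 0.161·V/T = 0.161·3168/1.16 = 439.697 sabins.
Shortfall: 439.697 − 237.324 = 202.4 sabins.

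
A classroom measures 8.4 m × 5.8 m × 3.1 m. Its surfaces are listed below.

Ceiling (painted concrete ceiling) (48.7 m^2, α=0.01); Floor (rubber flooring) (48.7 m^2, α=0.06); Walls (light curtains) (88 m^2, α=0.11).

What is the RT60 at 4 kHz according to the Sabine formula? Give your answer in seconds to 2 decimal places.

Total absorption A = 48.7·0.01 + 48.7·0.06 + 88·0.11
  = 0.487 + 2.922 + 9.680 = 13.089 m^2 sabins.
Volume V = 8.4 × 5.8 × 3.1 = 151.032 m³.
RT60 = 0.161 · V / A = 0.161 × 151.032 / 13.089 = 1.86 s.

1.86 s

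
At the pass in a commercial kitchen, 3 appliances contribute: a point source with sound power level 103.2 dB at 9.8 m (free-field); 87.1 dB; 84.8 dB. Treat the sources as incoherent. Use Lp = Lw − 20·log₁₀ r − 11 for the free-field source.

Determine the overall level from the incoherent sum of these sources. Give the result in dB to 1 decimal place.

Source at 9.8 m: Lp = 103.2 − 20·log₁₀(9.8) − 11 = 72.4 dB.
Σ 10^(Lᵢ/10) = 8.322e+08.
L_total = 10·log₁₀(8.322e+08) = 89.2 dB.

89.2 dB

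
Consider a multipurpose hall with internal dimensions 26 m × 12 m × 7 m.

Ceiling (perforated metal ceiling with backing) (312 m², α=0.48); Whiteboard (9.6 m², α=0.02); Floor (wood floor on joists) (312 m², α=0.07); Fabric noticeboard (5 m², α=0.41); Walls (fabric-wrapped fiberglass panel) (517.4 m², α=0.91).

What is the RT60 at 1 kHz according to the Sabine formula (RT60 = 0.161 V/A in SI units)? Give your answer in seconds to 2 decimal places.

Total absorption A = 312×0.48 + 9.6×0.02 + 312×0.07 + 5×0.41 + 517.4×0.91
  = 149.760 + 0.192 + 21.840 + 2.050 + 470.834 = 644.676 m² sabins.
V = 26·12·7 = 2184 m³.
Sabine: RT60 = 0.161 × 2184 / 644.676 = 0.55 s.

0.55 s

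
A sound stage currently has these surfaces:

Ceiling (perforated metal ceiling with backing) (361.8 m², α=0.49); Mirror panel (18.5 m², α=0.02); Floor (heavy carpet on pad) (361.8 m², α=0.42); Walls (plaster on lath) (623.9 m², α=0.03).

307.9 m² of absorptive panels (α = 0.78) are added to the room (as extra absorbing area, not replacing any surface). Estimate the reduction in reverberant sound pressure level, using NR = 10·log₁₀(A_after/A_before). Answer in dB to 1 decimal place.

A_before = Σ Sᵢαᵢ = 361.8×0.49 + 18.5×0.02 + 361.8×0.42 + 623.9×0.03 = 348.325 sabins.
Added absorption = 307.9 × 0.78 = 240.162 sabins.
A_after = 348.325 + 240.162 = 588.487 sabins.
Reduction = 10 log₁₀(A_after/A_before) = 10 log₁₀(1.6895) = 2.3 dB.

2.3 dB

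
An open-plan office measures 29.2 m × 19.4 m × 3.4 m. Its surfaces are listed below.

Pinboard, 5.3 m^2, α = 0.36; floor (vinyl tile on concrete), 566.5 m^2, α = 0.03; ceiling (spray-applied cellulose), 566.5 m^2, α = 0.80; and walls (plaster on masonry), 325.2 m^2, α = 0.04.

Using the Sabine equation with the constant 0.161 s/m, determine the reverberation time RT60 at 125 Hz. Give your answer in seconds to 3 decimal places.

0.639 s

Summing Sᵢαᵢ: 1.908 + 16.995 + 453.200 + 13.008 → A = 485.111 sabins.
Room volume: 1926.032 m³.
Sabine: RT60 = 0.161 × 1926.032 / 485.111 = 0.639 s.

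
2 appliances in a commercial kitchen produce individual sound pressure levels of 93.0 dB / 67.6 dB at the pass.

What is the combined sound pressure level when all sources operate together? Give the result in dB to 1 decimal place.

93.0 dB

Σ 10^(Lᵢ/10) = 2.001e+09.
Back to dB: 10·log₁₀ Σ = 93.0 dB.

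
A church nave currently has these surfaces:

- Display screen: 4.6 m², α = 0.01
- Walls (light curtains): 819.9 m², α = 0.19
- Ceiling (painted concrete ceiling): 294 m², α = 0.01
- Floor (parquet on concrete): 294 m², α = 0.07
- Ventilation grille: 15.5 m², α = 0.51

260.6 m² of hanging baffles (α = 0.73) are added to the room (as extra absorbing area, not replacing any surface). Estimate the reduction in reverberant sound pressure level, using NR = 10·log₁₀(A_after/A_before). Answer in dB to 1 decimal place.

A_before = Σ Sᵢαᵢ = 4.6*0.01 + 819.9*0.19 + 294*0.01 + 294*0.07 + 15.5*0.51 = 187.252 sabins.
Added absorption = 260.6 × 0.73 = 190.238 sabins.
A_after = 187.252 + 190.238 = 377.490 sabins.
NR = 10·log₁₀(377.490/187.252) = 3.0 dB.

3.0 dB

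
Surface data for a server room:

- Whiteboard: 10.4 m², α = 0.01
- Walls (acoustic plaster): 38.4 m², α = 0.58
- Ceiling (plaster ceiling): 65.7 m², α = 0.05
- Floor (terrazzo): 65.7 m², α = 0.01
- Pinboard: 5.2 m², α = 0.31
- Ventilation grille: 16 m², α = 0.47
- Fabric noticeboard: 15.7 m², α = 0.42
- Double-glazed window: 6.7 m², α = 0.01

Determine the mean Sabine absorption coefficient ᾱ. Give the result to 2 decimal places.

0.19

Total surface area S = 223.8 m².
Σ(Sᵢαᵢ) = 10.4·0.01 + 38.4·0.58 + 65.7·0.05 + 65.7·0.01 + 5.2·0.31 + 16·0.47 + 15.7·0.42 + 6.7·0.01 = 42.111.
ᾱ = A/S = 0.19.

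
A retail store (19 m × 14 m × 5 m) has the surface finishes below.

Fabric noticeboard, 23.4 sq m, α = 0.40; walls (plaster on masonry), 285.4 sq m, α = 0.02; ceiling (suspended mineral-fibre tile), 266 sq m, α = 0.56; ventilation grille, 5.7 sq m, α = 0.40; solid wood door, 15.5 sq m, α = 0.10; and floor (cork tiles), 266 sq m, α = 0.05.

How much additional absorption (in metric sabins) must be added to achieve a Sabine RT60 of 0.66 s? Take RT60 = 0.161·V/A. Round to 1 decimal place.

Equivalent absorption area: A₁ = 23.4*0.40 + 285.4*0.02 + 266*0.56 + 5.7*0.40 + 15.5*0.10 + 266*0.05 = 181.158 sq m.
V = 1330 m³. Required absorption A₂ = 0.161 × 1330 / 0.66 = 324.439 sabins.
Shortfall: 324.439 − 181.158 = 143.3 sabins.

143.3 sabins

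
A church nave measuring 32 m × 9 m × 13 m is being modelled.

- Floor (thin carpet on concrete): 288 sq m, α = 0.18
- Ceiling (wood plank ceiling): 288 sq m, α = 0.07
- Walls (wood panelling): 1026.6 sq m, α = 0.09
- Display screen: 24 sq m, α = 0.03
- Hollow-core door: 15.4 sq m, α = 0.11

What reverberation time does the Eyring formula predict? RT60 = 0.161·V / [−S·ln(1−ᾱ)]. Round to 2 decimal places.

3.43 s

Total surface area S = 288 + 288 + 1026.6 + 24 + 15.4 = 1642.0 sq m.
Absorption A = 288×0.18 + 288×0.07 + 1026.6×0.09 + 24×0.03 + 15.4×0.11 = 166.808 sabins.
ᾱ = 166.808 / 1642.0 = 0.1016.
Eyring denominator: −S ln(1−ᾱ) = 175.924.
V = 32 × 9 × 13 = 3744 m³.
RT60 = 0.161 × 3744 / 175.924 = 3.43 s.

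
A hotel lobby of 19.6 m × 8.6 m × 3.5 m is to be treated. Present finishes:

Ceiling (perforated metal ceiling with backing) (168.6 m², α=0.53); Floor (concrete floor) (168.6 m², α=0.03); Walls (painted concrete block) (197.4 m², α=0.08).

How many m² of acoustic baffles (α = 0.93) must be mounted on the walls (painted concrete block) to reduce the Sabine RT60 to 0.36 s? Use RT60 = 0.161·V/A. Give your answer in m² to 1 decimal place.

180.7

A₁ = Σ Sᵢαᵢ = 168.6×0.53 + 168.6×0.03 + 197.4×0.08 = 110.208 sabins.
V = 589.96 m³. Target absorption A₂ = 0.161 × 589.96 / 0.36 = 263.843 sabins.
Absorption to add: 263.843 − 110.208 = 153.635 sabins.
Net gain per m²: Δα = 0.93 − 0.08 = 0.85.
Area = ΔA/Δα = 153.635/0.85 = 180.7 m².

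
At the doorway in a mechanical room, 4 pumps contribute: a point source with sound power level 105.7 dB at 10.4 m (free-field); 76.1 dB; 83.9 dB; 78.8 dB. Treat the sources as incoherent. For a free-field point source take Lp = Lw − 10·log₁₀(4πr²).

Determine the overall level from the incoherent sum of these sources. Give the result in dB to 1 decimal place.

85.9 dB

Source at 10.4 m: Lp = 105.7 − 10·log₁₀(4π·10.4²) = 105.7 − 10·log₁₀(1359.179) = 74.4 dB.
Converting to relative power and adding: 10^(74.4/10) + 10^(76.1/10) + 10^(83.9/10) + 10^(78.8/10) = 3.896e+08.
Combined level = 10 log₁₀(3.896e+08) = 85.9 dB.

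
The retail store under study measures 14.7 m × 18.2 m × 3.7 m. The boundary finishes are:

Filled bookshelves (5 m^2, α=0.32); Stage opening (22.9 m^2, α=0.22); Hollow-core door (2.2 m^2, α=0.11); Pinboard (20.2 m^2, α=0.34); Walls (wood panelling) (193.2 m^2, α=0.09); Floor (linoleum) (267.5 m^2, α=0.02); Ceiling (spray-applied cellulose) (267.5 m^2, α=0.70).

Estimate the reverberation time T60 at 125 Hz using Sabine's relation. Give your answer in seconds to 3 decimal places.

Equivalent absorption area: A = 5×0.32 + 22.9×0.22 + 2.2×0.11 + 20.2×0.34 + 193.2×0.09 + 267.5×0.02 + 267.5×0.70 = 223.736 m^2.
V = 14.7·18.2·3.7 = 989.898 m³.
RT60 = 0.161 · V / A = 0.161 × 989.898 / 223.736 = 0.712 s.

0.712 s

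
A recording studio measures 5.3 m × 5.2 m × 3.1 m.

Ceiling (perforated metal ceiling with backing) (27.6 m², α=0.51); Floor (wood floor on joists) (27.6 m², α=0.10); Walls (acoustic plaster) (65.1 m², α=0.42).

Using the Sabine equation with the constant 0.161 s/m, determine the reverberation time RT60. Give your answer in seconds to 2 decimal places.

A = Σ Sᵢαᵢ = 27.6×0.51 + 27.6×0.10 + 65.1×0.42 = 44.178 sabins.
Volume V = 5.3 × 5.2 × 3.1 = 85.436 m³.
RT60 = 0.161 · V / A = 0.161 × 85.436 / 44.178 = 0.31 s.

0.31 s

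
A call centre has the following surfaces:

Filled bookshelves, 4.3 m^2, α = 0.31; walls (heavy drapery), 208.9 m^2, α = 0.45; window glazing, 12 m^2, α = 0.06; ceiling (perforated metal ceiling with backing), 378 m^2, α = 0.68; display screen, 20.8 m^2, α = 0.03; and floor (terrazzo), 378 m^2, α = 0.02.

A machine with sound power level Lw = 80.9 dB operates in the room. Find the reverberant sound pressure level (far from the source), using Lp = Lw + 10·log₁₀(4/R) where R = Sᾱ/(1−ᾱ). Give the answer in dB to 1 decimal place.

A = 361.282 sabins; S = 1002.0 m^2.
ᾱ = 361.282/1002.0 = 0.3606; R = Sᾱ/(1−ᾱ) = 361.282/(1−0.3606) = 565.033 m^2.
Lp = 80.9 + 10·log₁₀(4/565.033) = 80.9 + (-21.50) = 59.4 dB.

59.4 dB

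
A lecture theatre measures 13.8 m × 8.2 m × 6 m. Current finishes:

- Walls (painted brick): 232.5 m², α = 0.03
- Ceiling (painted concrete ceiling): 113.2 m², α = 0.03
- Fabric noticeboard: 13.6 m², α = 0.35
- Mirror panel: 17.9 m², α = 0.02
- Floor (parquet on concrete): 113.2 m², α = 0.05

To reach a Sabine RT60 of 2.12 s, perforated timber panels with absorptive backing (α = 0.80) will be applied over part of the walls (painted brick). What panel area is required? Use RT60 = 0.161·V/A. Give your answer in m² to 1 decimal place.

39.5

Summing Sᵢαᵢ: 6.975 + 3.396 + 4.760 + 0.358 + 5.660 → A₁ = 21.149 sabins.
Required A₂ = 0.161·678.96/2.12 = 51.563 sabins.
ΔA needed = 51.563 − 21.149 = 30.414 sabins.
Net gain per m²: Δα = 0.80 − 0.03 = 0.77.
Panel area = 30.414 / 0.77 = 39.5 m².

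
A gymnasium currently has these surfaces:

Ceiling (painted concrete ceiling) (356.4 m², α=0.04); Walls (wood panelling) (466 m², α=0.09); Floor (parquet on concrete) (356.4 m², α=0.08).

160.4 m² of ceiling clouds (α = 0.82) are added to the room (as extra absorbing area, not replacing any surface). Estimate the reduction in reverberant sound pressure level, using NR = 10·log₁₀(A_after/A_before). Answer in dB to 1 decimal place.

4.1 dB

Total absorption A_before = 356.4*0.04 + 466*0.09 + 356.4*0.08
  = 14.256 + 41.940 + 28.512 = 84.708 m² sabins.
Treatment contributes 160.4·0.82 = 131.528 sabins.
A_after = 84.708 + 131.528 = 216.236 sabins.
Reduction = 10 log₁₀(A_after/A_before) = 10 log₁₀(2.5527) = 4.1 dB.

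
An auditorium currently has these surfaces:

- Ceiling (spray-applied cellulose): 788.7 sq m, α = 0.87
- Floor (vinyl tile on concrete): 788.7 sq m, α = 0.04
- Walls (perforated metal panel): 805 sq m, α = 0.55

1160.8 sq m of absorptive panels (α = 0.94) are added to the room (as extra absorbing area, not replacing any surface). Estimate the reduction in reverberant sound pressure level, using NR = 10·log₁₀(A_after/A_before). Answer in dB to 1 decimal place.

2.9 dB

Equivalent absorption area: A_before = 788.7·0.87 + 788.7·0.04 + 805·0.55 = 1160.467 sq m.
Added absorption = 1160.8 × 0.94 = 1091.152 sabins.
New total A_after = 2251.619 sabins.
NR = 10·log₁₀(2251.619/1160.467) = 2.9 dB.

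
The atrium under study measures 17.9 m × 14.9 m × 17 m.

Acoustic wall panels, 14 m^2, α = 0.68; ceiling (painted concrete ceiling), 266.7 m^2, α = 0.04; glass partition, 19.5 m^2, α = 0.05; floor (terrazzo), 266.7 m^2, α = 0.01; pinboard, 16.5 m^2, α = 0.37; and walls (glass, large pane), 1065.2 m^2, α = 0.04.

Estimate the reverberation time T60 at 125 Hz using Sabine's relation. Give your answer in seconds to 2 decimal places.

Total absorption A = 14*0.68 + 266.7*0.04 + 19.5*0.05 + 266.7*0.01 + 16.5*0.37 + 1065.2*0.04
  = 9.520 + 10.668 + 0.975 + 2.667 + 6.105 + 42.608 = 72.543 m^2 sabins.
V = 17.9·14.9·17 = 4534.07 m³.
RT60 = 0.161 · V / A = 0.161 × 4534.07 / 72.543 = 10.06 s.

10.06 seconds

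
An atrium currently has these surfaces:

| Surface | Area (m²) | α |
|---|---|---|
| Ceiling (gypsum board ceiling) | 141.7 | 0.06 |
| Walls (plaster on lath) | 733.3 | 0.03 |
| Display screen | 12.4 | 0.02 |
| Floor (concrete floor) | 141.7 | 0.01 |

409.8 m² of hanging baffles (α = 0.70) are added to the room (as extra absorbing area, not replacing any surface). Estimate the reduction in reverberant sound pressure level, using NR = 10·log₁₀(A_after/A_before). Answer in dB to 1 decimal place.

10.0 dB

A_before = Σ Sᵢαᵢ = 141.7·0.06 + 733.3·0.03 + 12.4·0.02 + 141.7·0.01 = 32.166 sabins.
Treatment contributes 409.8·0.70 = 286.860 sabins.
A_after = 32.166 + 286.860 = 319.026 sabins.
NR = 10·log₁₀(319.026/32.166) = 10.0 dB.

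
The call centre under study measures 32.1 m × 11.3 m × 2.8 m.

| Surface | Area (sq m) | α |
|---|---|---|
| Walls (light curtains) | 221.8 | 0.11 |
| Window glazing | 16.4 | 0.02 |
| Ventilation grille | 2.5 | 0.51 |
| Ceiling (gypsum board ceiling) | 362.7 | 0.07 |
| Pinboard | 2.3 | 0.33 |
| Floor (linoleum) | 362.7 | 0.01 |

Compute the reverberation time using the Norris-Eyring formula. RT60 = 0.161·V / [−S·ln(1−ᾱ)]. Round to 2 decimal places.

S = Σ Sᵢ = 968.4 sq m.
Σ(Sᵢαᵢ) = 221.8·0.11 + 16.4·0.02 + 2.5·0.51 + 362.7·0.07 + 2.3·0.33 + 362.7·0.01 = 55.776.
Mean coefficient ᾱ = A/S = 0.0576.
−S·ln(1−ᾱ) = −968.4 × ln(1 − 0.0576) = 57.451.
V = 32.1 × 11.3 × 2.8 = 1015.644 m³.
T = 0.161·V/[−S·ln(1−ᾱ)] = 0.161·1015.644/57.451 = 2.85 s.

2.85 s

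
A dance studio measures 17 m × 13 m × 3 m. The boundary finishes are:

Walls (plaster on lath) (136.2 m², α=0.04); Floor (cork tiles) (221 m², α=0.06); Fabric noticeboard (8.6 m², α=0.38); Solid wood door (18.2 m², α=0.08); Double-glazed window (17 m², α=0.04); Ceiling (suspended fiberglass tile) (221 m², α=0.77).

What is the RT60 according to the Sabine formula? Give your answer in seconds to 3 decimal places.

0.549 seconds

A = Σ Sᵢαᵢ = 136.2*0.04 + 221*0.06 + 8.6*0.38 + 18.2*0.08 + 17*0.04 + 221*0.77 = 194.282 sabins.
V = 17·13·3 = 663 m³.
T = 0.161 V/A = 0.161·663/194.282 = 0.549 s.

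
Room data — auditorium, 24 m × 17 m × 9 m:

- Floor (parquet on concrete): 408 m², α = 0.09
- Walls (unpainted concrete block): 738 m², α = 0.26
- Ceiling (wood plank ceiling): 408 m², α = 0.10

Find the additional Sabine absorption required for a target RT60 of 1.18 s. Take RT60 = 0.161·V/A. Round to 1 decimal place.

231.6 sabins

Total absorption A₁ = 408×0.09 + 738×0.26 + 408×0.10
  = 36.720 + 191.880 + 40.800 = 269.400 m² sabins.
Target A₂ = 0.161·3672/1.18 = 501.010 sabins (V = 3672 m³).
Shortfall: 501.010 − 269.400 = 231.6 sabins.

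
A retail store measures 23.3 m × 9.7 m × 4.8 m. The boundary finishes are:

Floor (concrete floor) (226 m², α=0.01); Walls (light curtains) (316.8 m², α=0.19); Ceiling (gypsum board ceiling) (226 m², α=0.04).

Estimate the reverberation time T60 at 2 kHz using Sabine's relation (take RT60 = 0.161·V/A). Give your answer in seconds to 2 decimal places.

Total absorption A = 226*0.01 + 316.8*0.19 + 226*0.04
  = 2.260 + 60.192 + 9.040 = 71.492 m² sabins.
V = 23.3·9.7·4.8 = 1084.848 m³.
RT60 = 0.161 · V / A = 0.161 × 1084.848 / 71.492 = 2.44 s.

2.44 s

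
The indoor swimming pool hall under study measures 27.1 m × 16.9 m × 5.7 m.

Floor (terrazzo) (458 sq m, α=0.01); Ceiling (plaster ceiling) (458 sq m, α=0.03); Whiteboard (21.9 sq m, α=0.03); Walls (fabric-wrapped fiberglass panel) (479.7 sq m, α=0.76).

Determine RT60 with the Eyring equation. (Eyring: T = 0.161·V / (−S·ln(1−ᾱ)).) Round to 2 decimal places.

0.94 sec

S = Σ Sᵢ = 1417.6 sq m.
Absorption A = 458×0.01 + 458×0.03 + 21.9×0.03 + 479.7×0.76 = 383.549 sabins.
Mean coefficient ᾱ = A/S = 0.2706.
−S·ln(1−ᾱ) = −1417.6 × ln(1 − 0.2706) = 447.300.
V = 27.1 × 16.9 × 5.7 = 2610.543 m³.
RT60 = 0.161 × 2610.543 / 447.300 = 0.94 s.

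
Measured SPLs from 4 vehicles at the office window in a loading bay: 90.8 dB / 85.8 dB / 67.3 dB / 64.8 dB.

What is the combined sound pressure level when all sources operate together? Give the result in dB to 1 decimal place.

92.0 dB

Converting to relative power and adding: 10^(90.8/10) + 10^(85.8/10) + 10^(67.3/10) + 10^(64.8/10) = 1.591e+09.
L_total = 10·log₁₀(1.591e+09) = 92.0 dB.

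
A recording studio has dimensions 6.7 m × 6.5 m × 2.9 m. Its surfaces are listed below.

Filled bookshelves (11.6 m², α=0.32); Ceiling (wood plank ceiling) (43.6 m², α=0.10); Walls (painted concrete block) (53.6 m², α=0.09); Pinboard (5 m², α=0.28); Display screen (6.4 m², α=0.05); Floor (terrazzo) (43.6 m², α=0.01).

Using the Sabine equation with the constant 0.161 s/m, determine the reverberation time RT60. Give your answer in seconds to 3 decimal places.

1.351 sec

A = Σ Sᵢαᵢ = 11.6·0.32 + 43.6·0.10 + 53.6·0.09 + 5·0.28 + 6.4·0.05 + 43.6·0.01 = 15.052 sabins.
V = 6.7·6.5·2.9 = 126.295 m³.
RT60 = 0.161 · V / A = 0.161 × 126.295 / 15.052 = 1.351 s.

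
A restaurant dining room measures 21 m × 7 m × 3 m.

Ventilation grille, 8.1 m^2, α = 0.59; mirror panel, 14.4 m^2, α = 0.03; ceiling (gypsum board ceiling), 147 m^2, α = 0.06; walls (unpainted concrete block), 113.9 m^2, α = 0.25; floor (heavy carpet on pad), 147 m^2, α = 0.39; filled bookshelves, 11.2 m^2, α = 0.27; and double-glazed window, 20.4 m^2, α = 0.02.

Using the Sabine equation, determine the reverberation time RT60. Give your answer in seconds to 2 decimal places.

0.69 s

Summing Sᵢαᵢ: 4.779 + 0.432 + 8.820 + 28.475 + 57.330 + 3.024 + 0.408 → A = 103.268 sabins.
Room volume: 441 m³.
Sabine: RT60 = 0.161 × 441 / 103.268 = 0.69 s.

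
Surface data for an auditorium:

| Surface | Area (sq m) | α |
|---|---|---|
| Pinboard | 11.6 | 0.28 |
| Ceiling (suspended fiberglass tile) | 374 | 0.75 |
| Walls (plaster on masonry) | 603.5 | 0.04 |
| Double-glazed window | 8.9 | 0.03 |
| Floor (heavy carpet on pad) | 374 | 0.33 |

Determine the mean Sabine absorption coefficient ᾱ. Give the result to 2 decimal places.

S = Σ Sᵢ = 11.6 + 374 + 603.5 + 8.9 + 374 = 1372.0 sq m.
Weighted sum Σ Sα = 431.575.
ᾱ = 431.575 / 1372.0 = 0.31.

0.31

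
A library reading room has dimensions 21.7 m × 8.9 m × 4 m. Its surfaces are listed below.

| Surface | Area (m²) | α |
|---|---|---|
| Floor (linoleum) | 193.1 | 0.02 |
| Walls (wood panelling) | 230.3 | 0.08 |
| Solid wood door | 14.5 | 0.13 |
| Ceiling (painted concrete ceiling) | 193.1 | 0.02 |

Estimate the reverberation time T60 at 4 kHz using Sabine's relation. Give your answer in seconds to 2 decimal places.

Equivalent absorption area: A = 193.1·0.02 + 230.3·0.08 + 14.5·0.13 + 193.1·0.02 = 28.033 m².
Volume V = 21.7 × 8.9 × 4 = 772.52 m³.
Sabine: RT60 = 0.161 × 772.52 / 28.033 = 4.44 s.

4.44 s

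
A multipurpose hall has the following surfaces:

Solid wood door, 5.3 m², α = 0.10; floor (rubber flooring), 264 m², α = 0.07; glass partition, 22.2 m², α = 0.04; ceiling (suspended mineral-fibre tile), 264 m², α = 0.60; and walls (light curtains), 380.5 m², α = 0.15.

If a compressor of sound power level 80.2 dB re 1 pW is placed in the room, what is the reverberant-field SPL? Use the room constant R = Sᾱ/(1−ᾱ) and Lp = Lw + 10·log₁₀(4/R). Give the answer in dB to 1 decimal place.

61.2 dB

A = 235.373 sabins; S = 936.0 m².
ᾱ = 235.373/936.0 = 0.2515; R = Sᾱ/(1−ᾱ) = 235.373/(1−0.2515) = 314.460 m².
Lp = 80.2 + 10·log₁₀(4/314.460) = 80.2 + (-18.96) = 61.2 dB.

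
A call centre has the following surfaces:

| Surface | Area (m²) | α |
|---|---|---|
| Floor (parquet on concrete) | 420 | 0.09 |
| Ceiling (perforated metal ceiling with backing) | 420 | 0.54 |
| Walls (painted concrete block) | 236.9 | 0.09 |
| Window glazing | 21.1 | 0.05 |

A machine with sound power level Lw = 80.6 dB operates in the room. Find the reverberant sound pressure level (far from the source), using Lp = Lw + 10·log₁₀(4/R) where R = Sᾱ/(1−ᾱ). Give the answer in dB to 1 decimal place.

Σ(Sᵢαᵢ) = 420×0.09 + 420×0.54 + 236.9×0.09 + 21.1×0.05 = 286.976; total area S = 1098.0 m².
ᾱ = 286.976/1098.0 = 0.2614; R = Sᾱ/(1−ᾱ) = 286.976/(1−0.2614) = 388.540 m².
Lp = Lw + 10 log₁₀(4/R) = 80.6 -19.87 = 60.7 dB.

60.7 dB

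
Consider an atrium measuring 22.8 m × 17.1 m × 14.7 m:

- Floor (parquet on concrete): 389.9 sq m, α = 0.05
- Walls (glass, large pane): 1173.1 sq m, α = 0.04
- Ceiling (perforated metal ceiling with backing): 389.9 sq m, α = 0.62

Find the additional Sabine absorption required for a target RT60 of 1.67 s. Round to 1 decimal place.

244.4 sabins

Equivalent absorption area: A₁ = 389.9*0.05 + 1173.1*0.04 + 389.9*0.62 = 308.157 sq m.
V = 5731.236 m³. Required absorption A₂ = 0.161 × 5731.236 / 1.67 = 552.532 sabins.
Shortfall: 552.532 − 308.157 = 244.4 sabins.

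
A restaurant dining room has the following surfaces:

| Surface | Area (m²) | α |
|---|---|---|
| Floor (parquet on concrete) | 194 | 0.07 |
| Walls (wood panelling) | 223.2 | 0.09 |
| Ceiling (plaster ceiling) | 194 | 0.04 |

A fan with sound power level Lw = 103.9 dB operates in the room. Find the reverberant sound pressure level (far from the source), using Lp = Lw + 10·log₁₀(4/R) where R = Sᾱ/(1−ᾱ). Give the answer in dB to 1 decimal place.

93.4 dB

Σ(Sᵢαᵢ) = 194·0.07 + 223.2·0.09 + 194·0.04 = 41.428; total area S = 611.2 m².
ᾱ = 0.0678, so room constant R = A/(1−ᾱ) = 44.441 m².
Lp = 103.9 + 10·log₁₀(4/44.441) = 103.9 + (-10.46) = 93.4 dB.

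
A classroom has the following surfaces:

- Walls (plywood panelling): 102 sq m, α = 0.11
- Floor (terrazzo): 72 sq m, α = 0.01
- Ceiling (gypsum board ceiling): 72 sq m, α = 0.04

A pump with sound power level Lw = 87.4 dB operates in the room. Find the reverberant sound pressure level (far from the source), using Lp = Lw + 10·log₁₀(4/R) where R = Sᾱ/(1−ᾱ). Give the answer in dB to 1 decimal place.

Σ(Sᵢαᵢ) = 102·0.11 + 72·0.01 + 72·0.04 = 14.820; total area S = 246.0 sq m.
ᾱ = 14.820/246.0 = 0.0602; R = Sᾱ/(1−ᾱ) = 14.820/(1−0.0602) = 15.769 sq m.
Lp = Lw + 10 log₁₀(4/R) = 87.4 -5.96 = 81.4 dB.

81.4 dB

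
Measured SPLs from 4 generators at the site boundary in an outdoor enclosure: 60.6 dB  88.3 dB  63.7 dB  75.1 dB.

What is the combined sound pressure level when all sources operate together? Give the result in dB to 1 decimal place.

88.5 dB

Sum in the linear (power) domain: Σ 10^(Lᵢ/10) = 10^(60.6/10) + 10^(88.3/10) + 10^(63.7/10) + 10^(75.1/10) = 7.119e+08.
L_total = 10·log₁₀(7.119e+08) = 88.5 dB.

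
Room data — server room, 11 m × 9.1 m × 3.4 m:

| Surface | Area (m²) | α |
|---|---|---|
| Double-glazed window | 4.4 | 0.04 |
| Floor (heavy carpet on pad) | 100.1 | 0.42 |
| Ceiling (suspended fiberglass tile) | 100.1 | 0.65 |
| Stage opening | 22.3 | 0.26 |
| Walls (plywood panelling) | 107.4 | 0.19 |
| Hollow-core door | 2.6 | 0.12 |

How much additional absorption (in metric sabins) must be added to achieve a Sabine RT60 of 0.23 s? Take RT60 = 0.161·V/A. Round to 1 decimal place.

Equivalent absorption area: A₁ = 4.4·0.04 + 100.1·0.42 + 100.1·0.65 + 22.3·0.26 + 107.4·0.19 + 2.6·0.12 = 133.799 m².
For T = 0.23 s, need A₂ = 0.161·V/T = 0.161·340.34/0.23 = 238.238 sabins.
Additional absorption ΔA = 238.238 − 133.799 = 104.4 sabins.

104.4 sabins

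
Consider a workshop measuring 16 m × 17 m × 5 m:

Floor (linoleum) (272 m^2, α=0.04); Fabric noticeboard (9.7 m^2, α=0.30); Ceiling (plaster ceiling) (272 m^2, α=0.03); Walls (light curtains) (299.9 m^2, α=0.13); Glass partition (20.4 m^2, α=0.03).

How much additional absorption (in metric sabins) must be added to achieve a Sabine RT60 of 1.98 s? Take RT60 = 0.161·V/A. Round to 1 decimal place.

49.0 sabins

Equivalent absorption area: A₁ = 272*0.04 + 9.7*0.30 + 272*0.03 + 299.9*0.13 + 20.4*0.03 = 61.549 m^2.
Target A₂ = 0.161·1360/1.98 = 110.586 sabins (V = 1360 m³).
Additional absorption ΔA = 110.586 − 61.549 = 49.0 sabins.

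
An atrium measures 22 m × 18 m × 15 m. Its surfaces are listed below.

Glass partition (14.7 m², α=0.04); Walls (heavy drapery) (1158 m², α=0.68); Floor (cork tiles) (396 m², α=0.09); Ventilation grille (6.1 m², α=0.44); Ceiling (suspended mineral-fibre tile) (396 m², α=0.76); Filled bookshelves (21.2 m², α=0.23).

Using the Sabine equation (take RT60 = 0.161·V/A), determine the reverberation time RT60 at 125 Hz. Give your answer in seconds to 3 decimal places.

0.845 s

Summing Sᵢαᵢ: 0.588 + 787.440 + 35.640 + 2.684 + 300.960 + 4.876 → A = 1132.188 sabins.
Room volume: 5940 m³.
T = 0.161 V/A = 0.161·5940/1132.188 = 0.845 s.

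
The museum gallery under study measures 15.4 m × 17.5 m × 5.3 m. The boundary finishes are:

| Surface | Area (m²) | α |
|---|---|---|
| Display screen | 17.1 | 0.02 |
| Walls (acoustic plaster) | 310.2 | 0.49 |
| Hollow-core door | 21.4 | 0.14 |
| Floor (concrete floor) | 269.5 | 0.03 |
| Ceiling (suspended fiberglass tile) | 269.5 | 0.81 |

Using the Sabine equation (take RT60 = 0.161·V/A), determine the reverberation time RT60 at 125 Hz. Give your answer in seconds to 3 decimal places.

A = Σ Sᵢαᵢ = 17.1×0.02 + 310.2×0.49 + 21.4×0.14 + 269.5×0.03 + 269.5×0.81 = 381.716 sabins.
V = 15.4·17.5·5.3 = 1428.35 m³.
T = 0.161 V/A = 0.161·1428.35/381.716 = 0.602 s.

0.602 sec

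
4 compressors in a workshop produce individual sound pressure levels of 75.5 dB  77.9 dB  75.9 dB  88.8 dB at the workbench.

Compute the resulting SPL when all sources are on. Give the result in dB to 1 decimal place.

Converting to relative power and adding: 10^(75.5/10) + 10^(77.9/10) + 10^(75.9/10) + 10^(88.8/10) = 8.946e+08.
L_total = 10·log₁₀(8.946e+08) = 89.5 dB.

89.5 dB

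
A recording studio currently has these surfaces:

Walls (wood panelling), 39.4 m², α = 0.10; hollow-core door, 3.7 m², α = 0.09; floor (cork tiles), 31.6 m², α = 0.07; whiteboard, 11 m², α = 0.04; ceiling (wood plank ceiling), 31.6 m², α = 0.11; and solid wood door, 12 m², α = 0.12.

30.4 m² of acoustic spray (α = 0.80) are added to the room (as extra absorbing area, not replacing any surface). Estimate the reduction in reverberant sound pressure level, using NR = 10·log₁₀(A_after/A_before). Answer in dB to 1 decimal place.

Total absorption A_before = 39.4*0.10 + 3.7*0.09 + 31.6*0.07 + 11*0.04 + 31.6*0.11 + 12*0.12
  = 3.940 + 0.333 + 2.212 + 0.440 + 3.476 + 1.440 = 11.841 m² sabins.
Added absorption = 30.4 × 0.80 = 24.320 sabins.
New total A_after = 36.161 sabins.
NR = 10·log₁₀(36.161/11.841) = 4.8 dB.

4.8 dB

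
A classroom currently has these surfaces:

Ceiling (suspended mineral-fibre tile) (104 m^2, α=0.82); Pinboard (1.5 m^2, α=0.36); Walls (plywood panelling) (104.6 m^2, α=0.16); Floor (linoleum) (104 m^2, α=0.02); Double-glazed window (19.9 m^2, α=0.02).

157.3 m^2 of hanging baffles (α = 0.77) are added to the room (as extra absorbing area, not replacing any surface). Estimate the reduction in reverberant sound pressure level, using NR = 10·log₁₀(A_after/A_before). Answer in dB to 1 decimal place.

3.3 dB

Total absorption A_before = 104*0.82 + 1.5*0.36 + 104.6*0.16 + 104*0.02 + 19.9*0.02
  = 85.280 + 0.540 + 16.736 + 2.080 + 0.398 = 105.034 m^2 sabins.
Added absorption = 157.3 × 0.77 = 121.121 sabins.
New total A_after = 226.155 sabins.
NR = 10·log₁₀(226.155/105.034) = 3.3 dB.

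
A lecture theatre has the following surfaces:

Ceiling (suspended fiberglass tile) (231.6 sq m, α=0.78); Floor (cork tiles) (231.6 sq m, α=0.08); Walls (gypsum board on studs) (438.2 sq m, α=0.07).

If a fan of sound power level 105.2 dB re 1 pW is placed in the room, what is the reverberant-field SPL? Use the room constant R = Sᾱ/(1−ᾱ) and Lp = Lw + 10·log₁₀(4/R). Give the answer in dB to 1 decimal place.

86.3 dB

Σ(Sᵢαᵢ) = 231.6×0.78 + 231.6×0.08 + 438.2×0.07 = 229.850; total area S = 901.4 sq m.
ᾱ = 0.2550, so room constant R = A/(1−ᾱ) = 308.523 sq m.
Lp = 105.2 + 10·log₁₀(4/308.523) = 105.2 + (-18.87) = 86.3 dB.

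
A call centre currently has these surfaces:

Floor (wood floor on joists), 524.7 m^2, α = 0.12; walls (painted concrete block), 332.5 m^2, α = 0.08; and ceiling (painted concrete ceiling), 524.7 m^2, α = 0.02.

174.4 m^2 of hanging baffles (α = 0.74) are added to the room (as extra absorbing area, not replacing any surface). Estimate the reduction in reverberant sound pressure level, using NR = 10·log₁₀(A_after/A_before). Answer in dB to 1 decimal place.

A_before = Σ Sᵢαᵢ = 524.7·0.12 + 332.5·0.08 + 524.7·0.02 = 100.058 sabins.
Treatment contributes 174.4·0.74 = 129.056 sabins.
New total A_after = 229.114 sabins.
Reduction = 10 log₁₀(A_after/A_before) = 10 log₁₀(2.2898) = 3.6 dB.

3.6 dB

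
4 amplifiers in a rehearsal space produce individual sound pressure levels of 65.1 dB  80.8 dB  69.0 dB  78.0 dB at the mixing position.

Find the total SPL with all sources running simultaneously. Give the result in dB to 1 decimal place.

Converting to relative power and adding: 10^(65.1/10) + 10^(80.8/10) + 10^(69.0/10) + 10^(78.0/10) = 1.945e+08.
Back to dB: 10·log₁₀ Σ = 82.9 dB.

82.9 dB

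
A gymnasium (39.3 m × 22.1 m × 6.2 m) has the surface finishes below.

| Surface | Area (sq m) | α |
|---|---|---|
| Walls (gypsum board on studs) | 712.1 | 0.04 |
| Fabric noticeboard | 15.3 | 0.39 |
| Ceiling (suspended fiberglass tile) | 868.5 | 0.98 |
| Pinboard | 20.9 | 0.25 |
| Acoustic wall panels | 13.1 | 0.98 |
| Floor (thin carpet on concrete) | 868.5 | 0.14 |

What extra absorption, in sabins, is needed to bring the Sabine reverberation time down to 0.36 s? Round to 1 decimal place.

Total absorption A₁ = 712.1×0.04 + 15.3×0.39 + 868.5×0.98 + 20.9×0.25 + 13.1×0.98 + 868.5×0.14
  = 28.484 + 5.967 + 851.130 + 5.225 + 12.838 + 121.590 = 1025.234 sq m sabins.
V = 5384.886 m³. Required absorption A₂ = 0.161 × 5384.886 / 0.36 = 2408.241 sabins.
ΔA = A₂ − A₁ = 2408.241 − 1025.234 = 1383.0 sabins.

1383.0 sabins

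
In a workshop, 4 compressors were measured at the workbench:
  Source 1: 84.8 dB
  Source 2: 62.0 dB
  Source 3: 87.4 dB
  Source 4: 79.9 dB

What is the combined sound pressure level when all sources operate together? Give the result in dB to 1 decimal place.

Sum in the linear (power) domain: Σ 10^(Lᵢ/10) = 10^(84.8/10) + 10^(62.0/10) + 10^(87.4/10) + 10^(79.9/10) = 9.508e+08.
Combined level = 10 log₁₀(9.508e+08) = 89.8 dB.

89.8 dB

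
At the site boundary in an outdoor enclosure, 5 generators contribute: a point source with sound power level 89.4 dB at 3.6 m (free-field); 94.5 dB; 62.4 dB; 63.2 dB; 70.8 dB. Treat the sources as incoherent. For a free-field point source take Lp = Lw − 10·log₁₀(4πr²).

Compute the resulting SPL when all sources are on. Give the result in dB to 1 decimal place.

94.5 dB

Source at 3.6 m: Lp = 89.4 − 10·log₁₀(4π·3.6²) = 89.4 − 10·log₁₀(162.860) = 67.3 dB.
Converting to relative power and adding: 10^(67.3/10) + 10^(94.5/10) + 10^(62.4/10) + 10^(63.2/10) + 10^(70.8/10) = 2.84e+09.
Combined level = 10 log₁₀(2.84e+09) = 94.5 dB.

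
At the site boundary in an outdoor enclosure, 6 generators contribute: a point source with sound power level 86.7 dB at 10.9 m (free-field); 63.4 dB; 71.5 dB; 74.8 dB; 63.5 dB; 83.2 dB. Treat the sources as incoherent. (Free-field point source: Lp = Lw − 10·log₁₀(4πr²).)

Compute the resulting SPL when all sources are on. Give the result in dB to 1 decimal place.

Source at 10.9 m: Lp = 86.7 − 10·log₁₀(4π·10.9²) = 86.7 − 10·log₁₀(1493.010) = 55.0 dB.
Sum in the linear (power) domain: Σ 10^(Lᵢ/10) = 10^(55.0/10) + 10^(63.4/10) + 10^(71.5/10) + 10^(74.8/10) + 10^(63.5/10) + 10^(83.2/10) = 2.58e+08.
Back to dB: 10·log₁₀ Σ = 84.1 dB.

84.1 dB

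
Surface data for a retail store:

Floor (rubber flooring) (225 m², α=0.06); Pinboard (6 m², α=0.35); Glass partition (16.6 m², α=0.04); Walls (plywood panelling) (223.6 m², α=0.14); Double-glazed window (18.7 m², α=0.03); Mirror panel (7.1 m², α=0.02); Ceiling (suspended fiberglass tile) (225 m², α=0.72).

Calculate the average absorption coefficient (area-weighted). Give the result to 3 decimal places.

Total surface area S = 722.0 m².
Weighted sum Σ Sα = 210.271.
ᾱ = A/S = 0.291.

0.291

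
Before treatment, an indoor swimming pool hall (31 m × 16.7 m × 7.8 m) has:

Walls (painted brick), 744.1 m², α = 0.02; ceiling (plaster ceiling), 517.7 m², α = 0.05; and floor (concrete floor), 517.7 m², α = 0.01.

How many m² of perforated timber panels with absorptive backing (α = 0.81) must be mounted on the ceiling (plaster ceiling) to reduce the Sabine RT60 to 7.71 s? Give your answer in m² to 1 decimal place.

Equivalent absorption area: A₁ = 744.1×0.02 + 517.7×0.05 + 517.7×0.01 = 45.944 m².
V = 4038.06 m³. Target absorption A₂ = 0.161 × 4038.06 / 7.71 = 84.323 sabins.
ΔA needed = 84.323 − 45.944 = 38.379 sabins.
Each m² of panel replacing the ceiling (plaster ceiling) adds (0.81 − 0.05) = 0.76 sabins.
Area = ΔA/Δα = 38.379/0.76 = 50.5 m².

50.5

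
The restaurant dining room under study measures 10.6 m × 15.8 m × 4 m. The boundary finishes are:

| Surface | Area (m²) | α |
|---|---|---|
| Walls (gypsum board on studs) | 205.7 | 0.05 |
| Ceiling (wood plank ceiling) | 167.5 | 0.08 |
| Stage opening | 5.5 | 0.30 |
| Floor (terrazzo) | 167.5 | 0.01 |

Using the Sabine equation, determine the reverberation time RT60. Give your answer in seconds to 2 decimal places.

3.99 seconds

A = Σ Sᵢαᵢ = 205.7×0.05 + 167.5×0.08 + 5.5×0.30 + 167.5×0.01 = 27.010 sabins.
V = 10.6·15.8·4 = 669.92 m³.
Sabine: RT60 = 0.161 × 669.92 / 27.010 = 3.99 s.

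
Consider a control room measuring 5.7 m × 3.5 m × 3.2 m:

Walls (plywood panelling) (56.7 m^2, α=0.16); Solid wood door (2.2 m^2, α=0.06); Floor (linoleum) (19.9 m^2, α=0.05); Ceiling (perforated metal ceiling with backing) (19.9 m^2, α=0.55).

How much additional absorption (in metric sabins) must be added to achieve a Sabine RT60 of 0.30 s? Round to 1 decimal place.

Total absorption A₁ = 56.7·0.16 + 2.2·0.06 + 19.9·0.05 + 19.9·0.55
  = 9.072 + 0.132 + 0.995 + 10.945 = 21.144 m^2 sabins.
V = 63.84 m³. Required absorption A₂ = 0.161 × 63.84 / 0.30 = 34.261 sabins.
Shortfall: 34.261 − 21.144 = 13.1 sabins.

13.1 sabins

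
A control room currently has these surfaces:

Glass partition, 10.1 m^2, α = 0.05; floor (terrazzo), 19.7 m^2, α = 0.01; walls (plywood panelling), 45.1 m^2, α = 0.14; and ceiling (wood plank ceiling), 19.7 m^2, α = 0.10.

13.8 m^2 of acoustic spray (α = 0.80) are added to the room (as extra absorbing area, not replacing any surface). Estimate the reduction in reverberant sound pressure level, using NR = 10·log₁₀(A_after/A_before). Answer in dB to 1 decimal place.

Equivalent absorption area: A_before = 10.1×0.05 + 19.7×0.01 + 45.1×0.14 + 19.7×0.10 = 8.986 m^2.
Added absorption = 13.8 × 0.80 = 11.040 sabins.
A_after = 8.986 + 11.040 = 20.026 sabins.
Reduction = 10 log₁₀(A_after/A_before) = 10 log₁₀(2.2286) = 3.5 dB.

3.5 dB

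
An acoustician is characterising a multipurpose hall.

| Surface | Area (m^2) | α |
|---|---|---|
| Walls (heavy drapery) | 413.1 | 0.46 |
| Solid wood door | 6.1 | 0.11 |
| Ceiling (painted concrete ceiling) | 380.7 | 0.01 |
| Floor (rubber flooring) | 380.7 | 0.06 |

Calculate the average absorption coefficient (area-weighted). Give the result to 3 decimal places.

Total surface area S = 1180.6 m^2.
A = 413.1*0.46 + 6.1*0.11 + 380.7*0.01 + 380.7*0.06 = 217.346 sabins.
ᾱ = 217.346 / 1180.6 = 0.184.

0.184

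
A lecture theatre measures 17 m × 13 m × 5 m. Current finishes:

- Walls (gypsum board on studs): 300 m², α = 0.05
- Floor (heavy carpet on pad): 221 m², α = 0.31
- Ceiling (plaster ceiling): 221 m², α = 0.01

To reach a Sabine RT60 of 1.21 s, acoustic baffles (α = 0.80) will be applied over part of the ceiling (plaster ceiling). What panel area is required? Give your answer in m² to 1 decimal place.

77.6

Total absorption A₁ = 300·0.05 + 221·0.31 + 221·0.01
  = 15.000 + 68.510 + 2.210 = 85.720 m² sabins.
Required A₂ = 0.161·1105/1.21 = 147.029 sabins.
ΔA needed = 147.029 − 85.720 = 61.309 sabins.
Net gain per m²: Δα = 0.80 − 0.01 = 0.79.
Panel area = 61.309 / 0.79 = 77.6 m².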